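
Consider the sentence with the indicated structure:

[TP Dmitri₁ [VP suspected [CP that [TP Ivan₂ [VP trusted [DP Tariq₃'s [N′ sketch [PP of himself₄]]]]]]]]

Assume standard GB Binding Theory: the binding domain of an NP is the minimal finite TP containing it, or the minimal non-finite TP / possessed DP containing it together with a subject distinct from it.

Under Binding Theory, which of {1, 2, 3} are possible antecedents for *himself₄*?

{3}

*himself* is an anaphor, so Principle A applies: it must be bound in its binding domain.
Binding domain of *himself₄*: the possessed DP, whose subject is Tariq₃.
*Dmitri₁* c-commands the anaphor but is outside its binding domain → cannot satisfy Principle A.
*Ivan₂* c-commands the anaphor but is outside its binding domain → cannot satisfy Principle A.
*Tariq₃* c-commands the anaphor within its binding domain → licit binder.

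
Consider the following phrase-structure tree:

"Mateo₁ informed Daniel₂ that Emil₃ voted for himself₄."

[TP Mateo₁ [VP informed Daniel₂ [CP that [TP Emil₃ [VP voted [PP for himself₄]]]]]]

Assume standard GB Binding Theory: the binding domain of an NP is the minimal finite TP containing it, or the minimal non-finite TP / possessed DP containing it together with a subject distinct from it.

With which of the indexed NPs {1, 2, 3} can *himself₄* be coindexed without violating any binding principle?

*himself* is an anaphor, so Principle A applies: it must be bound in its binding domain.
Binding domain of *himself₄*: the embedded TP, whose subject is Emil₃.
*Mateo₁* c-commands the anaphor but is outside its binding domain → cannot satisfy Principle A.
*Daniel₂* c-commands the anaphor but is outside its binding domain → cannot satisfy Principle A.
*Emil₃* c-commands the anaphor within its binding domain → licit binder.

{3}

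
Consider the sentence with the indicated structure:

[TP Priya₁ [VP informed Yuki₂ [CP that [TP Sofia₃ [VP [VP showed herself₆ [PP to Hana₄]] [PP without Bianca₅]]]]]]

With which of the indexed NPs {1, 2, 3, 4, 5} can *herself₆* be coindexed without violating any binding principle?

{3}

*herself* is an anaphor, so Principle A applies: it must be bound in its binding domain.
Binding domain of *herself₆*: the embedded TP, whose subject is Sofia₃.
*Priya₁* c-commands the anaphor but is outside its binding domain → cannot satisfy Principle A.
*Yuki₂* c-commands the anaphor but is outside its binding domain → cannot satisfy Principle A.
*Sofia₃* c-commands the anaphor within its binding domain → licit binder.
*Hana₄* does not c-command the anaphor → cannot bind it.
*Bianca₅* does not c-command the anaphor → cannot bind it.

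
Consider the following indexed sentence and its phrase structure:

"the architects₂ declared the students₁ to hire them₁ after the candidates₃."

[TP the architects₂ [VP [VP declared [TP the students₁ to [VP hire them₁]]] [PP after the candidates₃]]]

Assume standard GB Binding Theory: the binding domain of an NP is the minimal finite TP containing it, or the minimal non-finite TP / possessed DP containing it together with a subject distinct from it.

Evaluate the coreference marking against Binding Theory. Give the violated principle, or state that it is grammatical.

Principle B

The two coindexed NPs are *the students₁* and *them₁*.
*them₁* is a pronoun. Its binding domain is the embedded TP, whose subject is the students₁.
*the students₁* c-commands it within that domain and carries the same index.
The pronoun is locally bound → Principle B violation.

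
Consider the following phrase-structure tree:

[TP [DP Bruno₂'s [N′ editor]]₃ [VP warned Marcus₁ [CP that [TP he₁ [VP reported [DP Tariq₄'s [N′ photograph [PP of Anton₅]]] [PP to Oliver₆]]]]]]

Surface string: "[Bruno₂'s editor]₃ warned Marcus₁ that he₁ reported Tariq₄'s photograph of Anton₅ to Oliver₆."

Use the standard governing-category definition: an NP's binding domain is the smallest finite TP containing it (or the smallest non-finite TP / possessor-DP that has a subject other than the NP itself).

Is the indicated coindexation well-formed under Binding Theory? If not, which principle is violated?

The two coindexed NPs are *Marcus₁* and *he₁*.
*he₁* is a pronoun; nothing c-commands it within its binding domain (the embedded TP.), so Principle B holds trivially.
*Marcus₁* is an R-expression; *he₁* does not c-command it, and no other NP shares its index, so Principle C is satisfied.
All principles are respected.

grammatical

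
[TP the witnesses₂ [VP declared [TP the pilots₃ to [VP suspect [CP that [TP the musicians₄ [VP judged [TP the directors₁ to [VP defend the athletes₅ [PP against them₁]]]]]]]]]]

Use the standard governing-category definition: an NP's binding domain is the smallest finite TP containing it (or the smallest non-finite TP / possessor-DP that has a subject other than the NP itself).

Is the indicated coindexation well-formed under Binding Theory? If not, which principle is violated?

Principle B

The two coindexed NPs are *the directors₁* and *them₁*.
*them₁* is a pronoun. Its binding domain is the embedded TP, whose subject is the directors₁.
*the directors₁* c-commands it within that domain and carries the same index.
The pronoun is locally bound → Principle B violation.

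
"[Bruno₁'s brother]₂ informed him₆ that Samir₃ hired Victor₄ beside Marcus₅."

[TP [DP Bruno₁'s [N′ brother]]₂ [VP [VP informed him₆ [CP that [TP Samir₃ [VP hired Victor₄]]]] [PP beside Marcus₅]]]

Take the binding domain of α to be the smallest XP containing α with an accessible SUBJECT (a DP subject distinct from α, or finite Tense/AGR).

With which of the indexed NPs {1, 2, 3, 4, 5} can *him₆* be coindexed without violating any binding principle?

*him* is a pronoun, so Principle B applies: it must be free in its binding domain.
Binding domain of *him₆*: the matrix TP, whose subject is [Bruno₁'s brother]₂.
*Bruno₁* and the pronoun do not c-command one another → neither Principle B nor Principle C is at stake; coindexation permitted.
*[Bruno₁'s brother]₂* c-commands the pronoun within its binding domain → coindexation would violate Principle B.
*Samir₃*: the pronoun c-commands this R-expression → coindexation would violate Principle C on *Samir₃*.
*Victor₄*: the pronoun c-commands this R-expression → coindexation would violate Principle C on *Victor₄*.
*Marcus₅* and the pronoun do not c-command one another → neither Principle B nor Principle C is at stake; coindexation permitted.

{1, 5}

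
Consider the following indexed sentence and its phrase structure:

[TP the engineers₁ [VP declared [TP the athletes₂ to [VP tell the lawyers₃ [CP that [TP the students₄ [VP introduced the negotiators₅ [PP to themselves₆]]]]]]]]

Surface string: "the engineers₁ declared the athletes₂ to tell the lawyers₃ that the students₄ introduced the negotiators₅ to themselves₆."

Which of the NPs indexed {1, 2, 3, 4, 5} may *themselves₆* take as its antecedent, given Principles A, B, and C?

{4, 5}

*themselves* is an anaphor, so Principle A applies: it must be bound in its binding domain.
Binding domain of *themselves₆*: the embedded TP, whose subject is the students₄.
*the engineers₁* c-commands the anaphor but is outside its binding domain → cannot satisfy Principle A.
*the athletes₂* c-commands the anaphor but is outside its binding domain → cannot satisfy Principle A.
*the lawyers₃* c-commands the anaphor but is outside its binding domain → cannot satisfy Principle A.
*the students₄* c-commands the anaphor within its binding domain → licit binder.
*the negotiators₅* c-commands the anaphor within its binding domain → licit binder.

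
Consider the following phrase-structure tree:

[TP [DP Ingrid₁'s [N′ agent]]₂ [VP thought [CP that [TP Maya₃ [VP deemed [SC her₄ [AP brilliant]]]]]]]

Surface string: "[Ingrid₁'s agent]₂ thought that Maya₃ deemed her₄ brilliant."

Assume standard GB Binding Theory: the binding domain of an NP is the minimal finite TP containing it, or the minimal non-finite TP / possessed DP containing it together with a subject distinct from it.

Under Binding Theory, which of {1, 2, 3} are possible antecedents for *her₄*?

*her* is a pronoun, so Principle B applies: it must be free in its binding domain.
Binding domain of *her₄*: the embedded TP, whose subject is Maya₃.
*Ingrid₁* and the pronoun do not c-command one another → neither Principle B nor Principle C is at stake; coindexation permitted.
*[Ingrid₁'s agent]₂* c-commands the pronoun but from outside its binding domain, and is not c-commanded by it → coindexation permitted.
*Maya₃* c-commands the pronoun within its binding domain → coindexation would violate Principle B.

{1, 2}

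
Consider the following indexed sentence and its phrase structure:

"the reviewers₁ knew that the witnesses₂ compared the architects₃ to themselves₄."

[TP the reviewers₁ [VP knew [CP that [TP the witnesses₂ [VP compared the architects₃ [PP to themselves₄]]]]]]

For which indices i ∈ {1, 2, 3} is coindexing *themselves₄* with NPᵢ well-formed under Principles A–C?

*themselves* is an anaphor, so Principle A applies: it must be bound in its binding domain.
Binding domain of *themselves₄*: the embedded TP, whose subject is the witnesses₂.
*the reviewers₁* c-commands the anaphor but is outside its binding domain → cannot satisfy Principle A.
*the witnesses₂* c-commands the anaphor within its binding domain → licit binder.
*the architects₃* c-commands the anaphor within its binding domain → licit binder.

{2, 3}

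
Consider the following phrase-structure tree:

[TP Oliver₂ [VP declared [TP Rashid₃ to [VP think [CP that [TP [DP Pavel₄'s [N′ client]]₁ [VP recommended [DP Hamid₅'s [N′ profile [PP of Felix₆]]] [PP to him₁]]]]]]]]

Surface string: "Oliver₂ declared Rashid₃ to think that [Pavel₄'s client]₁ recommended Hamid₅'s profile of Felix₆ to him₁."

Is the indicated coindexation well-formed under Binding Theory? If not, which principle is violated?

Principle B

The two coindexed NPs are *[Pavel₄'s client]₁* and *him₁*.
*him₁* is a pronoun. Its binding domain is the embedded TP, whose subject is [Pavel₄'s client]₁.
*[Pavel₄'s client]₁* c-commands it within that domain and carries the same index.
The pronoun is locally bound → Principle B violation.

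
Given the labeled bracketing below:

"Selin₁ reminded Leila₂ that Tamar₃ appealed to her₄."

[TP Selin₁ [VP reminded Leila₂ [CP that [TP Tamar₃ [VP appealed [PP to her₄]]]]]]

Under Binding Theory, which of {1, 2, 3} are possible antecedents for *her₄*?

{1, 2}

*her* is a pronoun, so Principle B applies: it must be free in its binding domain.
Binding domain of *her₄*: the embedded TP, whose subject is Tamar₃.
*Selin₁* c-commands the pronoun but from outside its binding domain, and is not c-commanded by it → coindexation permitted.
*Leila₂* c-commands the pronoun but from outside its binding domain, and is not c-commanded by it → coindexation permitted.
*Tamar₃* c-commands the pronoun within its binding domain → coindexation would violate Principle B.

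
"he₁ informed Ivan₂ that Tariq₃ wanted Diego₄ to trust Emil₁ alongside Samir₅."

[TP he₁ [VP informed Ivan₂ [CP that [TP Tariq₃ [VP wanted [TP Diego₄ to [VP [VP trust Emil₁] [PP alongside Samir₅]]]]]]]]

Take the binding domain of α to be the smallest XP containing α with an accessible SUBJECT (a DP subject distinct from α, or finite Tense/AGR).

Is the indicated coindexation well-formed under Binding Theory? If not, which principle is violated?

Principle C

The two coindexed NPs are *he₁* and *Emil₁*.
*Emil₁* is an R-expression. Principle C requires it to be free everywhere.
*he₁* c-commands it and carries the same index.
The R-expression is bound → Principle C violation.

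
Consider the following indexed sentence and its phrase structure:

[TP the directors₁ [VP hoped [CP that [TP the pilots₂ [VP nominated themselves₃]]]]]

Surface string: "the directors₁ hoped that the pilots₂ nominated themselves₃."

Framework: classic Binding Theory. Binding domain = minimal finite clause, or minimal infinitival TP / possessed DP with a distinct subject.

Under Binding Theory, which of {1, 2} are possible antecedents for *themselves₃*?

{2}

*themselves* is an anaphor, so Principle A applies: it must be bound in its binding domain.
Binding domain of *themselves₃*: the embedded TP, whose subject is the pilots₂.
*the directors₁* c-commands the anaphor but is outside its binding domain → cannot satisfy Principle A.
*the pilots₂* c-commands the anaphor within its binding domain → licit binder.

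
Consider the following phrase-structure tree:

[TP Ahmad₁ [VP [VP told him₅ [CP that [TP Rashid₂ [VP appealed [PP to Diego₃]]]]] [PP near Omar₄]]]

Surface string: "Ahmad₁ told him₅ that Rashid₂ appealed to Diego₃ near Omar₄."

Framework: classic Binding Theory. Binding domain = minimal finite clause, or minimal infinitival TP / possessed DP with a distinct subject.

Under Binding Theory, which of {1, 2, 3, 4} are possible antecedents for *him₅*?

*him* is a pronoun, so Principle B applies: it must be free in its binding domain.
Binding domain of *him₅*: the matrix TP, whose subject is Ahmad₁.
*Ahmad₁* c-commands the pronoun within its binding domain → coindexation would violate Principle B.
*Rashid₂*: the pronoun c-commands this R-expression → coindexation would violate Principle C on *Rashid₂*.
*Diego₃*: the pronoun c-commands this R-expression → coindexation would violate Principle C on *Diego₃*.
*Omar₄* and the pronoun do not c-command one another → neither Principle B nor Principle C is at stake; coindexation permitted.

{4}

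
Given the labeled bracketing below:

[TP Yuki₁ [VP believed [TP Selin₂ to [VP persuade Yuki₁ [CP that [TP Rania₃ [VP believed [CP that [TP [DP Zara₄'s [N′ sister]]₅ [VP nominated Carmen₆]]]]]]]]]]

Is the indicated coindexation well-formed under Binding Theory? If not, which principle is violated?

The two coindexed NPs are *Yuki₁* (the lower occurrence) and *Yuki₁* (the higher occurrence).
*Yuki₁* (the lower occurrence) is an R-expression. Principle C requires it to be free everywhere.
*Yuki₁* (the higher occurrence) c-commands it and carries the same index.
The R-expression is bound → Principle C violation.

Principle C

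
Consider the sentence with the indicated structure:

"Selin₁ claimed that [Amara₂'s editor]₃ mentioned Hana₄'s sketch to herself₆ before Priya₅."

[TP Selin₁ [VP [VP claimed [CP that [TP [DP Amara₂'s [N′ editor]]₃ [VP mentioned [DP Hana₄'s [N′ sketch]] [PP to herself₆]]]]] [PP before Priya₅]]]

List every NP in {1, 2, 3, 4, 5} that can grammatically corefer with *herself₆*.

*herself* is an anaphor, so Principle A applies: it must be bound in its binding domain.
Binding domain of *herself₆*: the embedded TP, whose subject is [Amara₂'s editor]₃.
*Selin₁* c-commands the anaphor but is outside its binding domain → cannot satisfy Principle A.
*Amara₂* does not c-command the anaphor → cannot bind it.
*[Amara₂'s editor]₃* c-commands the anaphor within its binding domain → licit binder.
*Hana₄* does not c-command the anaphor → cannot bind it.
*Priya₅* does not c-command the anaphor → cannot bind it.

{3}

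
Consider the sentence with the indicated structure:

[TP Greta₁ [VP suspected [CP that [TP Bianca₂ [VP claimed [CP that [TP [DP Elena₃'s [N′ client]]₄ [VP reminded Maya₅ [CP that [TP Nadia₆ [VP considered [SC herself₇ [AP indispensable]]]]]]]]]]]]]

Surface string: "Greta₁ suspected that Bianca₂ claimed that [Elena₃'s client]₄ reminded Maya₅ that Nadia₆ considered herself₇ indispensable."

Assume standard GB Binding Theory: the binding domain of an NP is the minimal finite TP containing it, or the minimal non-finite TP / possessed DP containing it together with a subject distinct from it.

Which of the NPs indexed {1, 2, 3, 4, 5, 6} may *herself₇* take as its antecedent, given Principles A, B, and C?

*herself* is an anaphor, so Principle A applies: it must be bound in its binding domain.
Binding domain of *herself₇*: the embedded TP, whose subject is Nadia₆.
*Greta₁* c-commands the anaphor but is outside its binding domain → cannot satisfy Principle A.
*Bianca₂* c-commands the anaphor but is outside its binding domain → cannot satisfy Principle A.
*Elena₃* does not c-command the anaphor → cannot bind it.
*[Elena₃'s client]₄* c-commands the anaphor but is outside its binding domain → cannot satisfy Principle A.
*Maya₅* c-commands the anaphor but is outside its binding domain → cannot satisfy Principle A.
*Nadia₆* c-commands the anaphor within its binding domain → licit binder.

{6}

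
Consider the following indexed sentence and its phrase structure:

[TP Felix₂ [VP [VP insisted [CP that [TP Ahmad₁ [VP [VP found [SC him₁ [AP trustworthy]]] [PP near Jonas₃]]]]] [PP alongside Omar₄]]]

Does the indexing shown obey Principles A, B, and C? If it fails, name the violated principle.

Principle B

The two coindexed NPs are *Ahmad₁* and *him₁*.
*him₁* is a pronoun. Its binding domain is the embedded TP, whose subject is Ahmad₁.
*Ahmad₁* c-commands it within that domain and carries the same index.
The pronoun is locally bound → Principle B violation.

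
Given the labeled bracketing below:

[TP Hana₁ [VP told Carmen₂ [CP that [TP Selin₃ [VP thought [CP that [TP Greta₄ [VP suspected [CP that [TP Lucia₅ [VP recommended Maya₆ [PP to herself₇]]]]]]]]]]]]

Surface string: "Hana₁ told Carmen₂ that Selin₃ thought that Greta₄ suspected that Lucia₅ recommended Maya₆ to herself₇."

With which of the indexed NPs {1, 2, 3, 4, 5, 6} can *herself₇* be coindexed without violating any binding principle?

*herself* is an anaphor, so Principle A applies: it must be bound in its binding domain.
Binding domain of *herself₇*: the embedded TP, whose subject is Lucia₅.
*Hana₁* c-commands the anaphor but is outside its binding domain → cannot satisfy Principle A.
*Carmen₂* c-commands the anaphor but is outside its binding domain → cannot satisfy Principle A.
*Selin₃* c-commands the anaphor but is outside its binding domain → cannot satisfy Principle A.
*Greta₄* c-commands the anaphor but is outside its binding domain → cannot satisfy Principle A.
*Lucia₅* c-commands the anaphor within its binding domain → licit binder.
*Maya₆* c-commands the anaphor within its binding domain → licit binder.

{5, 6}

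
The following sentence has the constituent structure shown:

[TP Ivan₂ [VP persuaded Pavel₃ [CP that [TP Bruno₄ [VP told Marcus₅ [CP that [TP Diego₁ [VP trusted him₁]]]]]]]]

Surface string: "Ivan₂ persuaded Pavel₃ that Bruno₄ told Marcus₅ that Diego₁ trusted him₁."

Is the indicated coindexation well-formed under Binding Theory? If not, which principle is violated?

The two coindexed NPs are *Diego₁* and *him₁*.
*him₁* is a pronoun. Its binding domain is the embedded TP, whose subject is Diego₁.
*Diego₁* c-commands it within that domain and carries the same index.
The pronoun is locally bound → Principle B violation.

Principle B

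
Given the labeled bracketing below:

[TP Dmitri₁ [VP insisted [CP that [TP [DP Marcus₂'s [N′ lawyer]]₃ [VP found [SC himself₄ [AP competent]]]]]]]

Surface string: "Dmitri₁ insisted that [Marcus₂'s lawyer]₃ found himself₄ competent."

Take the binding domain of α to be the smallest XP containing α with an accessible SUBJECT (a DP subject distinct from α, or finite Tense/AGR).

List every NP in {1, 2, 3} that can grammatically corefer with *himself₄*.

*himself* is an anaphor, so Principle A applies: it must be bound in its binding domain.
Binding domain of *himself₄*: the embedded TP, whose subject is [Marcus₂'s lawyer]₃.
*Dmitri₁* c-commands the anaphor but is outside its binding domain → cannot satisfy Principle A.
*Marcus₂* does not c-command the anaphor → cannot bind it.
*[Marcus₂'s lawyer]₃* c-commands the anaphor within its binding domain → licit binder.

{3}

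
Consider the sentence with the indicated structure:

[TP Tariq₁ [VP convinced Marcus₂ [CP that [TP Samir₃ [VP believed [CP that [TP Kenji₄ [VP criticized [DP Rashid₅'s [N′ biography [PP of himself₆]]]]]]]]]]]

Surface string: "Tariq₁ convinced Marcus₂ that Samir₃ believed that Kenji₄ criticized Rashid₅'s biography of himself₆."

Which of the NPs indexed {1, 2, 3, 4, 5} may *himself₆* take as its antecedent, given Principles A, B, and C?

{5}

*himself* is an anaphor, so Principle A applies: it must be bound in its binding domain.
Binding domain of *himself₆*: the possessed DP, whose subject is Rashid₅.
*Tariq₁* c-commands the anaphor but is outside its binding domain → cannot satisfy Principle A.
*Marcus₂* c-commands the anaphor but is outside its binding domain → cannot satisfy Principle A.
*Samir₃* c-commands the anaphor but is outside its binding domain → cannot satisfy Principle A.
*Kenji₄* c-commands the anaphor but is outside its binding domain → cannot satisfy Principle A.
*Rashid₅* c-commands the anaphor within its binding domain → licit binder.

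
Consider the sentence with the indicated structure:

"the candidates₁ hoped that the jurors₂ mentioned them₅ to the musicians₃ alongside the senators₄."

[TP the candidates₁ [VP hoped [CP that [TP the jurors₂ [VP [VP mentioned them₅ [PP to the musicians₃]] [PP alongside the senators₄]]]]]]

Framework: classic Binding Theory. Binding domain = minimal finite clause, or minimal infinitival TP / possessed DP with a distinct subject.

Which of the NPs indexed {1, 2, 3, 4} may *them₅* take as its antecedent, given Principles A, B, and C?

{1, 4}

*them* is a pronoun, so Principle B applies: it must be free in its binding domain.
Binding domain of *them₅*: the embedded TP, whose subject is the jurors₂.
*the candidates₁* c-commands the pronoun but from outside its binding domain, and is not c-commanded by it → coindexation permitted.
*the jurors₂* c-commands the pronoun within its binding domain → coindexation would violate Principle B.
*the musicians₃*: the pronoun c-commands this R-expression → coindexation would violate Principle C on *the musicians₃*.
*the senators₄* and the pronoun do not c-command one another → neither Principle B nor Principle C is at stake; coindexation permitted.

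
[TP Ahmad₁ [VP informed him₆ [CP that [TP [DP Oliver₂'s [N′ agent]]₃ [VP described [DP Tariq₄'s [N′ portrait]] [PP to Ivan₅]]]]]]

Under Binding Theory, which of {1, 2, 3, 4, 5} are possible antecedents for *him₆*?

*him* is a pronoun, so Principle B applies: it must be free in its binding domain.
Binding domain of *him₆*: the matrix TP, whose subject is Ahmad₁.
*Ahmad₁* c-commands the pronoun within its binding domain → coindexation would violate Principle B.
*Oliver₂*: the pronoun c-commands this R-expression → coindexation would violate Principle C on *Oliver₂*.
*[Oliver₂'s agent]₃*: the pronoun c-commands this R-expression → coindexation would violate Principle C on *[Oliver₂'s agent]₃*.
*Tariq₄*: the pronoun c-commands this R-expression → coindexation would violate Principle C on *Tariq₄*.
*Ivan₅*: the pronoun c-commands this R-expression → coindexation would violate Principle C on *Ivan₅*.

none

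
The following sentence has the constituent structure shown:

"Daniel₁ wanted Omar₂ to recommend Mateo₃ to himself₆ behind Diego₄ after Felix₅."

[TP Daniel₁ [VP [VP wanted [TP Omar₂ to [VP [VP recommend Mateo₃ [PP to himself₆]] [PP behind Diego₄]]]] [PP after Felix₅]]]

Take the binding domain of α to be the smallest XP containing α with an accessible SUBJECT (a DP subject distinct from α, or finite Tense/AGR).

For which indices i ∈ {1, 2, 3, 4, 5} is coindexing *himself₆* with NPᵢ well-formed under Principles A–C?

*himself* is an anaphor, so Principle A applies: it must be bound in its binding domain.
Binding domain of *himself₆*: the embedded TP, whose subject is Omar₂.
*Daniel₁* c-commands the anaphor but is outside its binding domain → cannot satisfy Principle A.
*Omar₂* c-commands the anaphor within its binding domain → licit binder.
*Mateo₃* c-commands the anaphor within its binding domain → licit binder.
*Diego₄* does not c-command the anaphor → cannot bind it.
*Felix₅* does not c-command the anaphor → cannot bind it.

{2, 3}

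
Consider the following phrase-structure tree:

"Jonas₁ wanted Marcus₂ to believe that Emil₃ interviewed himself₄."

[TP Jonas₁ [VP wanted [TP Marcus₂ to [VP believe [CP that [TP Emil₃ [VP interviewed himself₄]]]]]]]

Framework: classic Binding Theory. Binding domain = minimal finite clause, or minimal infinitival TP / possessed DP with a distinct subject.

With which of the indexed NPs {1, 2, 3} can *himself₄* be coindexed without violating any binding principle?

{3}

*himself* is an anaphor, so Principle A applies: it must be bound in its binding domain.
Binding domain of *himself₄*: the embedded TP, whose subject is Emil₃.
*Jonas₁* c-commands the anaphor but is outside its binding domain → cannot satisfy Principle A.
*Marcus₂* c-commands the anaphor but is outside its binding domain → cannot satisfy Principle A.
*Emil₃* c-commands the anaphor within its binding domain → licit binder.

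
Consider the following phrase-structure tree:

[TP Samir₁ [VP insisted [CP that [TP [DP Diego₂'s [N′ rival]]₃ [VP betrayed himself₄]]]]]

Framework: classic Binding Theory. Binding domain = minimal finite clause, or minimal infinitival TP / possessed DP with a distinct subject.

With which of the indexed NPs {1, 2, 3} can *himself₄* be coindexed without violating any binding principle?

{3}

*himself* is an anaphor, so Principle A applies: it must be bound in its binding domain.
Binding domain of *himself₄*: the embedded TP, whose subject is [Diego₂'s rival]₃.
*Samir₁* c-commands the anaphor but is outside its binding domain → cannot satisfy Principle A.
*Diego₂* does not c-command the anaphor → cannot bind it.
*[Diego₂'s rival]₃* c-commands the anaphor within its binding domain → licit binder.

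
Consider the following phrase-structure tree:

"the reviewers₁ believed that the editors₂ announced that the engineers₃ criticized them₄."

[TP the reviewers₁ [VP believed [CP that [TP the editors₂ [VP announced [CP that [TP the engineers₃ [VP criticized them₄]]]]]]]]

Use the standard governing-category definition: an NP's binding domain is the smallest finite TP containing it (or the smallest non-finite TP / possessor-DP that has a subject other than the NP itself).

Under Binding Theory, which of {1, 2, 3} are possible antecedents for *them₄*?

*them* is a pronoun, so Principle B applies: it must be free in its binding domain.
Binding domain of *them₄*: the embedded TP, whose subject is the engineers₃.
*the reviewers₁* c-commands the pronoun but from outside its binding domain, and is not c-commanded by it → coindexation permitted.
*the editors₂* c-commands the pronoun but from outside its binding domain, and is not c-commanded by it → coindexation permitted.
*the engineers₃* c-commands the pronoun within its binding domain → coindexation would violate Principle B.

{1, 2}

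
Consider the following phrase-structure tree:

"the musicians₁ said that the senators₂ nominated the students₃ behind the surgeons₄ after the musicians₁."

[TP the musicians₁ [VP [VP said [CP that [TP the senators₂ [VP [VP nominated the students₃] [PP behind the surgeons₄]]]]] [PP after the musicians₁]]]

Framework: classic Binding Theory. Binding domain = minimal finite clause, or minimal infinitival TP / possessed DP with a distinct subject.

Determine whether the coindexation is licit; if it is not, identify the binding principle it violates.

The two coindexed NPs are *the musicians₁* (the higher occurrence) and *the musicians₁* (the lower occurrence).
*the musicians₁* (the lower occurrence) is an R-expression. Principle C requires it to be free everywhere.
*the musicians₁* (the higher occurrence) c-commands it and carries the same index.
The R-expression is bound → Principle C violation.

Principle C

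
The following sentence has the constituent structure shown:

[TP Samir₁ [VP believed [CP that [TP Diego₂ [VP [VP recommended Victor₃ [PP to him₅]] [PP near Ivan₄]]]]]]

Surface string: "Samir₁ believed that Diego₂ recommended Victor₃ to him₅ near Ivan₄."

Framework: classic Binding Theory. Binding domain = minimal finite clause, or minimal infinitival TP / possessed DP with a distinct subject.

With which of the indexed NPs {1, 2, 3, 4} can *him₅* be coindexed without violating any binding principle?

{1, 4}

*him* is a pronoun, so Principle B applies: it must be free in its binding domain.
Binding domain of *him₅*: the embedded TP, whose subject is Diego₂.
*Samir₁* c-commands the pronoun but from outside its binding domain, and is not c-commanded by it → coindexation permitted.
*Diego₂* c-commands the pronoun within its binding domain → coindexation would violate Principle B.
*Victor₃* c-commands the pronoun within its binding domain → coindexation would violate Principle B.
*Ivan₄* and the pronoun do not c-command one another → neither Principle B nor Principle C is at stake; coindexation permitted.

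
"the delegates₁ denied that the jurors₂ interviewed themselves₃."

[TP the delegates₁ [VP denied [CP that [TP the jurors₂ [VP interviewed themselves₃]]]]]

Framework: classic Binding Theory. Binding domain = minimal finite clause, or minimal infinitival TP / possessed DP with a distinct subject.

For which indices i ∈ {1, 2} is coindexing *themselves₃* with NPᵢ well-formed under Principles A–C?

{2}

*themselves* is an anaphor, so Principle A applies: it must be bound in its binding domain.
Binding domain of *themselves₃*: the embedded TP, whose subject is the jurors₂.
*the delegates₁* c-commands the anaphor but is outside its binding domain → cannot satisfy Principle A.
*the jurors₂* c-commands the anaphor within its binding domain → licit binder.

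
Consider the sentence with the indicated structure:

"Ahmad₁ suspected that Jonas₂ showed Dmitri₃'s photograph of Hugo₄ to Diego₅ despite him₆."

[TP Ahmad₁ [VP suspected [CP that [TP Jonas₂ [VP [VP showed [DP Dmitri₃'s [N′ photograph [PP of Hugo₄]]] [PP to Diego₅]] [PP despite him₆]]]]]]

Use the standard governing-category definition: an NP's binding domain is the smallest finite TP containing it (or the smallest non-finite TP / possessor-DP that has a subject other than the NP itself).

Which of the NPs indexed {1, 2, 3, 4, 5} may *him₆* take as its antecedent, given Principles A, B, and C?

{1, 3, 4, 5}

*him* is a pronoun, so Principle B applies: it must be free in its binding domain.
Binding domain of *him₆*: the embedded TP, whose subject is Jonas₂.
*Ahmad₁* c-commands the pronoun but from outside its binding domain, and is not c-commanded by it → coindexation permitted.
*Jonas₂* c-commands the pronoun within its binding domain → coindexation would violate Principle B.
*Dmitri₃* and the pronoun do not c-command one another → neither Principle B nor Principle C is at stake; coindexation permitted.
*Hugo₄* and the pronoun do not c-command one another → neither Principle B nor Principle C is at stake; coindexation permitted.
*Diego₅* and the pronoun do not c-command one another → neither Principle B nor Principle C is at stake; coindexation permitted.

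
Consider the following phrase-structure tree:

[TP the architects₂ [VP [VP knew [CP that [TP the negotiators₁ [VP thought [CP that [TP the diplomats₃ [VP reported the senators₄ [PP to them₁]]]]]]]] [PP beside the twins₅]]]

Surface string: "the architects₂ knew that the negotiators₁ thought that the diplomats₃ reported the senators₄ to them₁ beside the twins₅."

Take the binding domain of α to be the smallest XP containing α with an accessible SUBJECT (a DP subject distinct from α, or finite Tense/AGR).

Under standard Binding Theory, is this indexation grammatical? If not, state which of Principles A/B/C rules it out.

grammatical

The two coindexed NPs are *the negotiators₁* and *them₁*.
*them₁* is a pronoun; its binding domain is the embedded TP, whose subject is the diplomats₃. Within that domain it is c-commanded only by *the diplomats₃*, *the senators₄*, which carry a different index — the pronoun is free locally, so Principle B holds.
*the negotiators₁* is an R-expression; *them₁* does not c-command it, and no other NP shares its index, so Principle C is satisfied.
All principles are respected.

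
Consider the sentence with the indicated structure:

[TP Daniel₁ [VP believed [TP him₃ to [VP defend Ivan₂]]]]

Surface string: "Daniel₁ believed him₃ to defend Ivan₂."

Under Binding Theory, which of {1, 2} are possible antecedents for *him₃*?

none

*him* is a pronoun, so Principle B applies: it must be free in its binding domain.
Binding domain of *him₃*: the matrix TP, whose subject is Daniel₁.
*Daniel₁* c-commands the pronoun within its binding domain → coindexation would violate Principle B.
*Ivan₂*: the pronoun c-commands this R-expression → coindexation would violate Principle C on *Ivan₂*.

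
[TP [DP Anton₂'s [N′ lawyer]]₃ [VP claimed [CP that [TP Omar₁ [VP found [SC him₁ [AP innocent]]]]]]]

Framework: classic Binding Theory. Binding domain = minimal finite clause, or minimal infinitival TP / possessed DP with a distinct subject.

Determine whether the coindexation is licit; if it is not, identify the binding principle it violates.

Principle B

The two coindexed NPs are *Omar₁* and *him₁*.
*him₁* is a pronoun. Its binding domain is the embedded TP, whose subject is Omar₁.
*Omar₁* c-commands it within that domain and carries the same index.
The pronoun is locally bound → Principle B violation.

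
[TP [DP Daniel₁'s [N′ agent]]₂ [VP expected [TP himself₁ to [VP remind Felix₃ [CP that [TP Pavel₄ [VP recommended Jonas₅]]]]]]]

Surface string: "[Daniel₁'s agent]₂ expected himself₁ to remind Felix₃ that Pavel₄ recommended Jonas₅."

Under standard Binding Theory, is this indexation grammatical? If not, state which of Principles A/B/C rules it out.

Principle A

The two coindexed NPs are *Daniel₁* and *himself₁*.
*himself₁* is an anaphor. Principle A requires it to be bound within its binding domain — the matrix TP, whose subject is [Daniel₁'s agent]₂.
Within that domain it is c-commanded by *[Daniel₁'s agent]₂*, which does not share its index.
*Daniel₁* does not c-command the anaphor at all.
The anaphor is unbound in its domain → Principle A violation.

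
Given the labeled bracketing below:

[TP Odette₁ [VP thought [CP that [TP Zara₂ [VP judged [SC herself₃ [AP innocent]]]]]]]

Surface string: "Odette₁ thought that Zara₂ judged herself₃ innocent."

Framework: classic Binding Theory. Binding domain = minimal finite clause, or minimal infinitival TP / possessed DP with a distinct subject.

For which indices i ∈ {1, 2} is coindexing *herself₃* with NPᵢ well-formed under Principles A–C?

{2}

*herself* is an anaphor, so Principle A applies: it must be bound in its binding domain.
Binding domain of *herself₃*: the embedded TP, whose subject is Zara₂.
*Odette₁* c-commands the anaphor but is outside its binding domain → cannot satisfy Principle A.
*Zara₂* c-commands the anaphor within its binding domain → licit binder.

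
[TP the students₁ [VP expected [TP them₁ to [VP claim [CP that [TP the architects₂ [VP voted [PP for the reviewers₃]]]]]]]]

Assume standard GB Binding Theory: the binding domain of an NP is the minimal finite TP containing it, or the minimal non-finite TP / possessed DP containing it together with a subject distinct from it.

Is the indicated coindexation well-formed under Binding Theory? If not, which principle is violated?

Principle B

The two coindexed NPs are *the students₁* and *them₁*.
*them₁* is a pronoun. Its binding domain is the matrix TP, whose subject is the students₁.
*the students₁* c-commands it within that domain and carries the same index.
The pronoun is locally bound → Principle B violation.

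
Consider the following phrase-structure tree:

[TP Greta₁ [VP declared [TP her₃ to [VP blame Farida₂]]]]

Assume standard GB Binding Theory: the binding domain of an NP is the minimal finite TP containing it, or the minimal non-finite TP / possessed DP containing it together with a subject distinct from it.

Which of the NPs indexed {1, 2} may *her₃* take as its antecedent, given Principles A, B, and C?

*her* is a pronoun, so Principle B applies: it must be free in its binding domain.
Binding domain of *her₃*: the matrix TP, whose subject is Greta₁.
*Greta₁* c-commands the pronoun within its binding domain → coindexation would violate Principle B.
*Farida₂*: the pronoun c-commands this R-expression → coindexation would violate Principle C on *Farida₂*.

none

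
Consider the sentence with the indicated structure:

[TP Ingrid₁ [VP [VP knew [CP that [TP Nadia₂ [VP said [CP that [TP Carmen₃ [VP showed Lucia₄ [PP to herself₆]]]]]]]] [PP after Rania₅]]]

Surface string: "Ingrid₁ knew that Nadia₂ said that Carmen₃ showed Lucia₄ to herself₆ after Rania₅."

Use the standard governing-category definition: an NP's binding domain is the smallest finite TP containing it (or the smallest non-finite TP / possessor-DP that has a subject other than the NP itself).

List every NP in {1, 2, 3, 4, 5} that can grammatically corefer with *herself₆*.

*herself* is an anaphor, so Principle A applies: it must be bound in its binding domain.
Binding domain of *herself₆*: the embedded TP, whose subject is Carmen₃.
*Ingrid₁* c-commands the anaphor but is outside its binding domain → cannot satisfy Principle A.
*Nadia₂* c-commands the anaphor but is outside its binding domain → cannot satisfy Principle A.
*Carmen₃* c-commands the anaphor within its binding domain → licit binder.
*Lucia₄* c-commands the anaphor within its binding domain → licit binder.
*Rania₅* does not c-command the anaphor → cannot bind it.

{3, 4}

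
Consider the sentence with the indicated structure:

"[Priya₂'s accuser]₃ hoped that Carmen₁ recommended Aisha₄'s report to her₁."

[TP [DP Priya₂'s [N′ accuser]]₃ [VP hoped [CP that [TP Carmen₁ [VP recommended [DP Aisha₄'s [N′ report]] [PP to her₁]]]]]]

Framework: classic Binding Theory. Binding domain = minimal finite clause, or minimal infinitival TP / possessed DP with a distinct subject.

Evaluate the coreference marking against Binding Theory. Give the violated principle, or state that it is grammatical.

The two coindexed NPs are *Carmen₁* and *her₁*.
*her₁* is a pronoun. Its binding domain is the embedded TP, whose subject is Carmen₁.
*Carmen₁* c-commands it within that domain and carries the same index.
The pronoun is locally bound → Principle B violation.

Principle B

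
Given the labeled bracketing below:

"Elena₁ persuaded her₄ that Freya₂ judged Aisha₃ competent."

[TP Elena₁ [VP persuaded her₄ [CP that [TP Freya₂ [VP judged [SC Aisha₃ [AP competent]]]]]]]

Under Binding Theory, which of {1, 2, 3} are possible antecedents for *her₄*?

*her* is a pronoun, so Principle B applies: it must be free in its binding domain.
Binding domain of *her₄*: the matrix TP, whose subject is Elena₁.
*Elena₁* c-commands the pronoun within its binding domain → coindexation would violate Principle B.
*Freya₂*: the pronoun c-commands this R-expression → coindexation would violate Principle C on *Freya₂*.
*Aisha₃*: the pronoun c-commands this R-expression → coindexation would violate Principle C on *Aisha₃*.

none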